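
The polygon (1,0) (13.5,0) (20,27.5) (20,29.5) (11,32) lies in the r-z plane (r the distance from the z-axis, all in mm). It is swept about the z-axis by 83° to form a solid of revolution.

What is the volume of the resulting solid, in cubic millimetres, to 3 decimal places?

Volume = 5657.689 mm³

Profile (r,z), 5 vertices: (1,0) (13.5,0) (20,27.5) (20,29.5) (11,32)
edge 0: (1,0)→(13.5,0)  cross = 1·0 − 13.5·0 = 0.0000; (r_i+r_j)·cross = 14.5·0.0000 = 0.0000
edge 1: (13.5,0)→(20,27.5)  cross = 13.5·27.5 − 20·0 = 371.2500; (r_i+r_j)·cross = 33.5·371.2500 = 12436.8750
edge 2: (20,27.5)→(20,29.5)  cross = 20·29.5 − 20·27.5 = 40.0000; (r_i+r_j)·cross = 40·40.0000 = 1600.0000
edge 3: (20,29.5)→(11,32)  cross = 20·32 − 11·29.5 = 315.5000; (r_i+r_j)·cross = 31·315.5000 = 9780.5000
edge 4: (11,32)→(1,0)  cross = 11·0 − 1·32 = -32.0000; (r_i+r_j)·cross = 12·-32.0000 = -384.0000
Σcross = 694.7500 → A = |Σcross|/2 = 347.3750 mm²
Σ(r_i+r_j)·cross = 23433.3750 → first moment M = |Σ|/6 = 3905.5625
R_c = M/A = 3905.5625/347.3750 = 11.2431 mm
θ = 83° = 1.448623 rad
V = θ·R_c·A = 1.448623·11.2431·347.3750 = 5657.689 mm³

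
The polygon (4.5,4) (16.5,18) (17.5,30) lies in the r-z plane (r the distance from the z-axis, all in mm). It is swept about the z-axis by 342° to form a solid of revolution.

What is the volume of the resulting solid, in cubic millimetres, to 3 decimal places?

Volume = 4979.163 mm³

Profile (r,z), 3 vertices: (4.5,4) (16.5,18) (17.5,30)
edge 0: (4.5,4)→(16.5,18)  cross = 4.5·18 − 16.5·4 = 15.0000; (r_i+r_j)·cross = 21·15.0000 = 315.0000
edge 1: (16.5,18)→(17.5,30)  cross = 16.5·30 − 17.5·18 = 180.0000; (r_i+r_j)·cross = 34·180.0000 = 6120.0000
edge 2: (17.5,30)→(4.5,4)  cross = 17.5·4 − 4.5·30 = -65.0000; (r_i+r_j)·cross = 22·-65.0000 = -1430.0000
Σcross = 130.0000 → A = |Σcross|/2 = 65.0000 mm²
Σ(r_i+r_j)·cross = 5005.0000 → first moment M = |Σ|/6 = 834.1667
R_c = M/A = 834.1667/65.0000 = 12.8333 mm
θ = 342° = 5.969026 rad
V = θ·R_c·A = 5.969026·12.8333·65.0000 = 4979.163 mm³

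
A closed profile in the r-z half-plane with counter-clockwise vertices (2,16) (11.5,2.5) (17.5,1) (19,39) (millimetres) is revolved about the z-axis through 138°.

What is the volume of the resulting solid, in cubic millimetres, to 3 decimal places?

Profile (r,z), 4 vertices: (2,16) (11.5,2.5) (17.5,1) (19,39)
edge 0: (2,16)→(11.5,2.5)  cross = 2·2.5 − 11.5·16 = -179.0000; (r_i+r_j)·cross = 13.5·-179.0000 = -2416.5000
edge 1: (11.5,2.5)→(17.5,1)  cross = 11.5·1 − 17.5·2.5 = -32.2500; (r_i+r_j)·cross = 29·-32.2500 = -935.2500
edge 2: (17.5,1)→(19,39)  cross = 17.5·39 − 19·1 = 663.5000; (r_i+r_j)·cross = 36.5·663.5000 = 24217.7500
edge 3: (19,39)→(2,16)  cross = 19·16 − 2·39 = 226.0000; (r_i+r_j)·cross = 21·226.0000 = 4746.0000
Σcross = 678.2500 → A = |Σcross|/2 = 339.1250 mm²
Σ(r_i+r_j)·cross = 25612.0000 → first moment M = |Σ|/6 = 4268.6667
R_c = M/A = 4268.6667/339.1250 = 12.5873 mm
θ = 138° = 2.408554 rad
V = θ·R_c·A = 2.408554·12.5873·339.1250 = 10281.316 mm³

Volume = 10281.316 mm³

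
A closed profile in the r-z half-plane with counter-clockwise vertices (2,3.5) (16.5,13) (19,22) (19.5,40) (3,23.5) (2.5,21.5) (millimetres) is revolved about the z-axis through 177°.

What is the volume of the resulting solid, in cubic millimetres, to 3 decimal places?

Profile (r,z), 6 vertices: (2,3.5) (16.5,13) (19,22) (19.5,40) (3,23.5) (2.5,21.5)
edge 0: (2,3.5)→(16.5,13)  cross = 2·13 − 16.5·3.5 = -31.7500; (r_i+r_j)·cross = 18.5·-31.7500 = -587.3750
edge 1: (16.5,13)→(19,22)  cross = 16.5·22 − 19·13 = 116.0000; (r_i+r_j)·cross = 35.5·116.0000 = 4118.0000
edge 2: (19,22)→(19.5,40)  cross = 19·40 − 19.5·22 = 331.0000; (r_i+r_j)·cross = 38.5·331.0000 = 12743.5000
edge 3: (19.5,40)→(3,23.5)  cross = 19.5·23.5 − 3·40 = 338.2500; (r_i+r_j)·cross = 22.5·338.2500 = 7610.6250
edge 4: (3,23.5)→(2.5,21.5)  cross = 3·21.5 − 2.5·23.5 = 5.7500; (r_i+r_j)·cross = 5.5·5.7500 = 31.6250
edge 5: (2.5,21.5)→(2,3.5)  cross = 2.5·3.5 − 2·21.5 = -34.2500; (r_i+r_j)·cross = 4.5·-34.2500 = -154.1250
Σcross = 725.0000 → A = |Σcross|/2 = 362.5000 mm²
Σ(r_i+r_j)·cross = 23762.2500 → first moment M = |Σ|/6 = 3960.3750
R_c = M/A = 3960.3750/362.5000 = 10.9252 mm
θ = 177° = 3.089233 rad
V = θ·R_c·A = 3.089233·10.9252·362.5000 = 12234.520 mm³

Volume = 12234.520 mm³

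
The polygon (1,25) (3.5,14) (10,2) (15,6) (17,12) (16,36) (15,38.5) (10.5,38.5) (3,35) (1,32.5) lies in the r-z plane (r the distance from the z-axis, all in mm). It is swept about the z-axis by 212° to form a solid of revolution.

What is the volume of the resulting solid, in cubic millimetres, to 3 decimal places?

Volume = 15657.967 mm³

Profile (r,z), 10 vertices: (1,25) (3.5,14) (10,2) (15,6) (17,12) (16,36) (15,38.5) (10.5,38.5) (3,35) (1,32.5)
edge 0: (1,25)→(3.5,14)  cross = 1·14 − 3.5·25 = -73.5000; (r_i+r_j)·cross = 4.5·-73.5000 = -330.7500
edge 1: (3.5,14)→(10,2)  cross = 3.5·2 − 10·14 = -133.0000; (r_i+r_j)·cross = 13.5·-133.0000 = -1795.5000
edge 2: (10,2)→(15,6)  cross = 10·6 − 15·2 = 30.0000; (r_i+r_j)·cross = 25·30.0000 = 750.0000
edge 3: (15,6)→(17,12)  cross = 15·12 − 17·6 = 78.0000; (r_i+r_j)·cross = 32·78.0000 = 2496.0000
edge 4: (17,12)→(16,36)  cross = 17·36 − 16·12 = 420.0000; (r_i+r_j)·cross = 33·420.0000 = 13860.0000
edge 5: (16,36)→(15,38.5)  cross = 16·38.5 − 15·36 = 76.0000; (r_i+r_j)·cross = 31·76.0000 = 2356.0000
edge 6: (15,38.5)→(10.5,38.5)  cross = 15·38.5 − 10.5·38.5 = 173.2500; (r_i+r_j)·cross = 25.5·173.2500 = 4417.8750
edge 7: (10.5,38.5)→(3,35)  cross = 10.5·35 − 3·38.5 = 252.0000; (r_i+r_j)·cross = 13.5·252.0000 = 3402.0000
edge 8: (3,35)→(1,32.5)  cross = 3·32.5 − 1·35 = 62.5000; (r_i+r_j)·cross = 4·62.5000 = 250.0000
edge 9: (1,32.5)→(1,25)  cross = 1·25 − 1·32.5 = -7.5000; (r_i+r_j)·cross = 2·-7.5000 = -15.0000
Σcross = 877.7500 → A = |Σcross|/2 = 438.8750 mm²
Σ(r_i+r_j)·cross = 25390.6250 → first moment M = |Σ|/6 = 4231.7708
R_c = M/A = 4231.7708/438.8750 = 9.6423 mm
θ = 212° = 3.700098 rad
V = θ·R_c·A = 3.700098·9.6423·438.8750 = 15657.967 mm³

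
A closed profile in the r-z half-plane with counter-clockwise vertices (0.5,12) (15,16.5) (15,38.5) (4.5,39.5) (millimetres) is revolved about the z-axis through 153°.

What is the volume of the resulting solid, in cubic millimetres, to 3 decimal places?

Volume = 6936.021 mm³

Profile (r,z), 4 vertices: (0.5,12) (15,16.5) (15,38.5) (4.5,39.5)
edge 0: (0.5,12)→(15,16.5)  cross = 0.5·16.5 − 15·12 = -171.7500; (r_i+r_j)·cross = 15.5·-171.7500 = -2662.1250
edge 1: (15,16.5)→(15,38.5)  cross = 15·38.5 − 15·16.5 = 330.0000; (r_i+r_j)·cross = 30·330.0000 = 9900.0000
edge 2: (15,38.5)→(4.5,39.5)  cross = 15·39.5 − 4.5·38.5 = 419.2500; (r_i+r_j)·cross = 19.5·419.2500 = 8175.3750
edge 3: (4.5,39.5)→(0.5,12)  cross = 4.5·12 − 0.5·39.5 = 34.2500; (r_i+r_j)·cross = 5·34.2500 = 171.2500
Σcross = 611.7500 → A = |Σcross|/2 = 305.8750 mm²
Σ(r_i+r_j)·cross = 15584.5000 → first moment M = |Σ|/6 = 2597.4167
R_c = M/A = 2597.4167/305.8750 = 8.4918 mm
θ = 153° = 2.670354 rad
V = θ·R_c·A = 2.670354·8.4918·305.8750 = 6936.021 mm³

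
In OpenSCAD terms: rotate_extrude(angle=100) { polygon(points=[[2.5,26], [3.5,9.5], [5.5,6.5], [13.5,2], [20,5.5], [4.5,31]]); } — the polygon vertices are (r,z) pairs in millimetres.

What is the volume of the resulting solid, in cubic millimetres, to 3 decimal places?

Volume = 4037.601 mm³

Profile (r,z), 6 vertices: (2.5,26) (3.5,9.5) (5.5,6.5) (13.5,2) (20,5.5) (4.5,31)
edge 0: (2.5,26)→(3.5,9.5)  cross = 2.5·9.5 − 3.5·26 = -67.2500; (r_i+r_j)·cross = 6·-67.2500 = -403.5000
edge 1: (3.5,9.5)→(5.5,6.5)  cross = 3.5·6.5 − 5.5·9.5 = -29.5000; (r_i+r_j)·cross = 9·-29.5000 = -265.5000
edge 2: (5.5,6.5)→(13.5,2)  cross = 5.5·2 − 13.5·6.5 = -76.7500; (r_i+r_j)·cross = 19·-76.7500 = -1458.2500
edge 3: (13.5,2)→(20,5.5)  cross = 13.5·5.5 − 20·2 = 34.2500; (r_i+r_j)·cross = 33.5·34.2500 = 1147.3750
edge 4: (20,5.5)→(4.5,31)  cross = 20·31 − 4.5·5.5 = 595.2500; (r_i+r_j)·cross = 24.5·595.2500 = 14583.6250
edge 5: (4.5,31)→(2.5,26)  cross = 4.5·26 − 2.5·31 = 39.5000; (r_i+r_j)·cross = 7·39.5000 = 276.5000
Σcross = 495.5000 → A = |Σcross|/2 = 247.7500 mm²
Σ(r_i+r_j)·cross = 13880.2500 → first moment M = |Σ|/6 = 2313.3750
R_c = M/A = 2313.3750/247.7500 = 9.3375 mm
θ = 100° = 1.745329 rad
V = θ·R_c·A = 1.745329·9.3375·247.7500 = 4037.601 mm³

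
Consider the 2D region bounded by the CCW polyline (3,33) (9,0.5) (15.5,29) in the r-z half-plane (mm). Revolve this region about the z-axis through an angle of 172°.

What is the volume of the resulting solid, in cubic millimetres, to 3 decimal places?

Volume = 5259.382 mm³

Profile (r,z), 3 vertices: (3,33) (9,0.5) (15.5,29)
edge 0: (3,33)→(9,0.5)  cross = 3·0.5 − 9·33 = -295.5000; (r_i+r_j)·cross = 12·-295.5000 = -3546.0000
edge 1: (9,0.5)→(15.5,29)  cross = 9·29 − 15.5·0.5 = 253.2500; (r_i+r_j)·cross = 24.5·253.2500 = 6204.6250
edge 2: (15.5,29)→(3,33)  cross = 15.5·33 − 3·29 = 424.5000; (r_i+r_j)·cross = 18.5·424.5000 = 7853.2500
Σcross = 382.2500 → A = |Σcross|/2 = 191.1250 mm²
Σ(r_i+r_j)·cross = 10511.8750 → first moment M = |Σ|/6 = 1751.9792
R_c = M/A = 1751.9792/191.1250 = 9.1667 mm
θ = 172° = 3.001966 rad
V = θ·R_c·A = 3.001966·9.1667·191.1250 = 5259.382 mm³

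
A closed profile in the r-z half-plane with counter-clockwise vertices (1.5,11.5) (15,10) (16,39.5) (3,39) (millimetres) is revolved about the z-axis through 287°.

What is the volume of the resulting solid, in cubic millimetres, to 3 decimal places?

Volume = 16951.821 mm³

Profile (r,z), 4 vertices: (1.5,11.5) (15,10) (16,39.5) (3,39)
edge 0: (1.5,11.5)→(15,10)  cross = 1.5·10 − 15·11.5 = -157.5000; (r_i+r_j)·cross = 16.5·-157.5000 = -2598.7500
edge 1: (15,10)→(16,39.5)  cross = 15·39.5 − 16·10 = 432.5000; (r_i+r_j)·cross = 31·432.5000 = 13407.5000
edge 2: (16,39.5)→(3,39)  cross = 16·39 − 3·39.5 = 505.5000; (r_i+r_j)·cross = 19·505.5000 = 9604.5000
edge 3: (3,39)→(1.5,11.5)  cross = 3·11.5 − 1.5·39 = -24.0000; (r_i+r_j)·cross = 4.5·-24.0000 = -108.0000
Σcross = 756.5000 → A = |Σcross|/2 = 378.2500 mm²
Σ(r_i+r_j)·cross = 20305.2500 → first moment M = |Σ|/6 = 3384.2083
R_c = M/A = 3384.2083/378.2500 = 8.9470 mm
θ = 287° = 5.009095 rad
V = θ·R_c·A = 5.009095·8.9470·378.2500 = 16951.821 mm³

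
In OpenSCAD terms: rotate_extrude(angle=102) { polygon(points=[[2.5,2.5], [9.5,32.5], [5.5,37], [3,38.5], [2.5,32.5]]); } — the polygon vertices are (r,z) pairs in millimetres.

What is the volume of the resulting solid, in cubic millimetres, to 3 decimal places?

Volume = 1118.433 mm³

Profile (r,z), 5 vertices: (2.5,2.5) (9.5,32.5) (5.5,37) (3,38.5) (2.5,32.5)
edge 0: (2.5,2.5)→(9.5,32.5)  cross = 2.5·32.5 − 9.5·2.5 = 57.5000; (r_i+r_j)·cross = 12·57.5000 = 690.0000
edge 1: (9.5,32.5)→(5.5,37)  cross = 9.5·37 − 5.5·32.5 = 172.7500; (r_i+r_j)·cross = 15·172.7500 = 2591.2500
edge 2: (5.5,37)→(3,38.5)  cross = 5.5·38.5 − 3·37 = 100.7500; (r_i+r_j)·cross = 8.5·100.7500 = 856.3750
edge 3: (3,38.5)→(2.5,32.5)  cross = 3·32.5 − 2.5·38.5 = 1.2500; (r_i+r_j)·cross = 5.5·1.2500 = 6.8750
edge 4: (2.5,32.5)→(2.5,2.5)  cross = 2.5·2.5 − 2.5·32.5 = -75.0000; (r_i+r_j)·cross = 5·-75.0000 = -375.0000
Σcross = 257.2500 → A = |Σcross|/2 = 128.6250 mm²
Σ(r_i+r_j)·cross = 3769.5000 → first moment M = |Σ|/6 = 628.2500
R_c = M/A = 628.2500/128.6250 = 4.8844 mm
θ = 102° = 1.780236 rad
V = θ·R_c·A = 1.780236·4.8844·128.6250 = 1118.433 mm³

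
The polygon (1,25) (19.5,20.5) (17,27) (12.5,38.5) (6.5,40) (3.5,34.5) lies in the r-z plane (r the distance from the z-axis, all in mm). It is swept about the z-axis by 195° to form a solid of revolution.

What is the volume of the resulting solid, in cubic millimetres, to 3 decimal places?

Profile (r,z), 6 vertices: (1,25) (19.5,20.5) (17,27) (12.5,38.5) (6.5,40) (3.5,34.5)
edge 0: (1,25)→(19.5,20.5)  cross = 1·20.5 − 19.5·25 = -467.0000; (r_i+r_j)·cross = 20.5·-467.0000 = -9573.5000
edge 1: (19.5,20.5)→(17,27)  cross = 19.5·27 − 17·20.5 = 178.0000; (r_i+r_j)·cross = 36.5·178.0000 = 6497.0000
edge 2: (17,27)→(12.5,38.5)  cross = 17·38.5 − 12.5·27 = 317.0000; (r_i+r_j)·cross = 29.5·317.0000 = 9351.5000
edge 3: (12.5,38.5)→(6.5,40)  cross = 12.5·40 − 6.5·38.5 = 249.7500; (r_i+r_j)·cross = 19·249.7500 = 4745.2500
edge 4: (6.5,40)→(3.5,34.5)  cross = 6.5·34.5 − 3.5·40 = 84.2500; (r_i+r_j)·cross = 10·84.2500 = 842.5000
edge 5: (3.5,34.5)→(1,25)  cross = 3.5·25 − 1·34.5 = 53.0000; (r_i+r_j)·cross = 4.5·53.0000 = 238.5000
Σcross = 415.0000 → A = |Σcross|/2 = 207.5000 mm²
Σ(r_i+r_j)·cross = 12101.2500 → first moment M = |Σ|/6 = 2016.8750
R_c = M/A = 2016.8750/207.5000 = 9.7199 mm
θ = 195° = 3.403392 rad
V = θ·R_c·A = 3.403392·9.7199·207.5000 = 6864.216 mm³

Volume = 6864.216 mm³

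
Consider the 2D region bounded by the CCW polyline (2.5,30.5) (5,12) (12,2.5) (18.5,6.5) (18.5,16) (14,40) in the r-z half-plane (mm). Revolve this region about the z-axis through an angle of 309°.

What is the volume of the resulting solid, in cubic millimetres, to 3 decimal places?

Profile (r,z), 6 vertices: (2.5,30.5) (5,12) (12,2.5) (18.5,6.5) (18.5,16) (14,40)
edge 0: (2.5,30.5)→(5,12)  cross = 2.5·12 − 5·30.5 = -122.5000; (r_i+r_j)·cross = 7.5·-122.5000 = -918.7500
edge 1: (5,12)→(12,2.5)  cross = 5·2.5 − 12·12 = -131.5000; (r_i+r_j)·cross = 17·-131.5000 = -2235.5000
edge 2: (12,2.5)→(18.5,6.5)  cross = 12·6.5 − 18.5·2.5 = 31.7500; (r_i+r_j)·cross = 30.5·31.7500 = 968.3750
edge 3: (18.5,6.5)→(18.5,16)  cross = 18.5·16 − 18.5·6.5 = 175.7500; (r_i+r_j)·cross = 37·175.7500 = 6502.7500
edge 4: (18.5,16)→(14,40)  cross = 18.5·40 − 14·16 = 516.0000; (r_i+r_j)·cross = 32.5·516.0000 = 16770.0000
edge 5: (14,40)→(2.5,30.5)  cross = 14·30.5 − 2.5·40 = 327.0000; (r_i+r_j)·cross = 16.5·327.0000 = 5395.5000
Σcross = 796.5000 → A = |Σcross|/2 = 398.2500 mm²
Σ(r_i+r_j)·cross = 26482.3750 → first moment M = |Σ|/6 = 4413.7292
R_c = M/A = 4413.7292/398.2500 = 11.0828 mm
θ = 309° = 5.393067 rad
V = θ·R_c·A = 5.393067·11.0828·398.2500 = 23803.539 mm³

Volume = 23803.539 mm³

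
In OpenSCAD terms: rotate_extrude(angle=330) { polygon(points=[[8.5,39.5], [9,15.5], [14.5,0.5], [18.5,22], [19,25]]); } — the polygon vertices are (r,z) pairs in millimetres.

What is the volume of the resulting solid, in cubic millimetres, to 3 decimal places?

Profile (r,z), 5 vertices: (8.5,39.5) (9,15.5) (14.5,0.5) (18.5,22) (19,25)
edge 0: (8.5,39.5)→(9,15.5)  cross = 8.5·15.5 − 9·39.5 = -223.7500; (r_i+r_j)·cross = 17.5·-223.7500 = -3915.6250
edge 1: (9,15.5)→(14.5,0.5)  cross = 9·0.5 − 14.5·15.5 = -220.2500; (r_i+r_j)·cross = 23.5·-220.2500 = -5175.8750
edge 2: (14.5,0.5)→(18.5,22)  cross = 14.5·22 − 18.5·0.5 = 309.7500; (r_i+r_j)·cross = 33·309.7500 = 10221.7500
edge 3: (18.5,22)→(19,25)  cross = 18.5·25 − 19·22 = 44.5000; (r_i+r_j)·cross = 37.5·44.5000 = 1668.7500
edge 4: (19,25)→(8.5,39.5)  cross = 19·39.5 − 8.5·25 = 538.0000; (r_i+r_j)·cross = 27.5·538.0000 = 14795.0000
Σcross = 448.2500 → A = |Σcross|/2 = 224.1250 mm²
Σ(r_i+r_j)·cross = 17594.0000 → first moment M = |Σ|/6 = 2932.3333
R_c = M/A = 2932.3333/224.1250 = 13.0835 mm
θ = 330° = 5.759587 rad
V = θ·R_c·A = 5.759587·13.0835·224.1250 = 16889.028 mm³

Volume = 16889.028 mm³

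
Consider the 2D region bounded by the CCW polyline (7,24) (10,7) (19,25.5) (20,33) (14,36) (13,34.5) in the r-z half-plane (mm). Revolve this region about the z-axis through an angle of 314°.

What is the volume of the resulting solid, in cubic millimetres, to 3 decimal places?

Profile (r,z), 6 vertices: (7,24) (10,7) (19,25.5) (20,33) (14,36) (13,34.5)
edge 0: (7,24)→(10,7)  cross = 7·7 − 10·24 = -191.0000; (r_i+r_j)·cross = 17·-191.0000 = -3247.0000
edge 1: (10,7)→(19,25.5)  cross = 10·25.5 − 19·7 = 122.0000; (r_i+r_j)·cross = 29·122.0000 = 3538.0000
edge 2: (19,25.5)→(20,33)  cross = 19·33 − 20·25.5 = 117.0000; (r_i+r_j)·cross = 39·117.0000 = 4563.0000
edge 3: (20,33)→(14,36)  cross = 20·36 − 14·33 = 258.0000; (r_i+r_j)·cross = 34·258.0000 = 8772.0000
edge 4: (14,36)→(13,34.5)  cross = 14·34.5 − 13·36 = 15.0000; (r_i+r_j)·cross = 27·15.0000 = 405.0000
edge 5: (13,34.5)→(7,24)  cross = 13·24 − 7·34.5 = 70.5000; (r_i+r_j)·cross = 20·70.5000 = 1410.0000
Σcross = 391.5000 → A = |Σcross|/2 = 195.7500 mm²
Σ(r_i+r_j)·cross = 15441.0000 → first moment M = |Σ|/6 = 2573.5000
R_c = M/A = 2573.5000/195.7500 = 13.1469 mm
θ = 314° = 5.480334 rad
V = θ·R_c·A = 5.480334·13.1469·195.7500 = 14103.639 mm³

Volume = 14103.639 mm³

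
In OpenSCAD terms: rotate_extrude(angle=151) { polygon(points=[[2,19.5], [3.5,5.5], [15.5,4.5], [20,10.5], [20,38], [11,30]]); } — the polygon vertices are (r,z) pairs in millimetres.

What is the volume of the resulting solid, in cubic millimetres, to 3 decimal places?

Volume = 13439.792 mm³

Profile (r,z), 6 vertices: (2,19.5) (3.5,5.5) (15.5,4.5) (20,10.5) (20,38) (11,30)
edge 0: (2,19.5)→(3.5,5.5)  cross = 2·5.5 − 3.5·19.5 = -57.2500; (r_i+r_j)·cross = 5.5·-57.2500 = -314.8750
edge 1: (3.5,5.5)→(15.5,4.5)  cross = 3.5·4.5 − 15.5·5.5 = -69.5000; (r_i+r_j)·cross = 19·-69.5000 = -1320.5000
edge 2: (15.5,4.5)→(20,10.5)  cross = 15.5·10.5 − 20·4.5 = 72.7500; (r_i+r_j)·cross = 35.5·72.7500 = 2582.6250
edge 3: (20,10.5)→(20,38)  cross = 20·38 − 20·10.5 = 550.0000; (r_i+r_j)·cross = 40·550.0000 = 22000.0000
edge 4: (20,38)→(11,30)  cross = 20·30 − 11·38 = 182.0000; (r_i+r_j)·cross = 31·182.0000 = 5642.0000
edge 5: (11,30)→(2,19.5)  cross = 11·19.5 − 2·30 = 154.5000; (r_i+r_j)·cross = 13·154.5000 = 2008.5000
Σcross = 832.5000 → A = |Σcross|/2 = 416.2500 mm²
Σ(r_i+r_j)·cross = 30597.7500 → first moment M = |Σ|/6 = 5099.6250
R_c = M/A = 5099.6250/416.2500 = 12.2514 mm
θ = 151° = 2.635447 rad
V = θ·R_c·A = 2.635447·12.2514·416.2500 = 13439.792 mm³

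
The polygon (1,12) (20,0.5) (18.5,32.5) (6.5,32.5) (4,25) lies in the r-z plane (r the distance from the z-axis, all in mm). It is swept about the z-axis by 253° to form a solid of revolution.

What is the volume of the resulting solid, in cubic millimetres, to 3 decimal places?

Volume = 21964.803 mm³

Profile (r,z), 5 vertices: (1,12) (20,0.5) (18.5,32.5) (6.5,32.5) (4,25)
edge 0: (1,12)→(20,0.5)  cross = 1·0.5 − 20·12 = -239.5000; (r_i+r_j)·cross = 21·-239.5000 = -5029.5000
edge 1: (20,0.5)→(18.5,32.5)  cross = 20·32.5 − 18.5·0.5 = 640.7500; (r_i+r_j)·cross = 38.5·640.7500 = 24668.8750
edge 2: (18.5,32.5)→(6.5,32.5)  cross = 18.5·32.5 − 6.5·32.5 = 390.0000; (r_i+r_j)·cross = 25·390.0000 = 9750.0000
edge 3: (6.5,32.5)→(4,25)  cross = 6.5·25 − 4·32.5 = 32.5000; (r_i+r_j)·cross = 10.5·32.5000 = 341.2500
edge 4: (4,25)→(1,12)  cross = 4·12 − 1·25 = 23.0000; (r_i+r_j)·cross = 5·23.0000 = 115.0000
Σcross = 846.7500 → A = |Σcross|/2 = 423.3750 mm²
Σ(r_i+r_j)·cross = 29845.6250 → first moment M = |Σ|/6 = 4974.2708
R_c = M/A = 4974.2708/423.3750 = 11.7491 mm
θ = 253° = 4.415683 rad
V = θ·R_c·A = 4.415683·11.7491·423.3750 = 21964.803 mm³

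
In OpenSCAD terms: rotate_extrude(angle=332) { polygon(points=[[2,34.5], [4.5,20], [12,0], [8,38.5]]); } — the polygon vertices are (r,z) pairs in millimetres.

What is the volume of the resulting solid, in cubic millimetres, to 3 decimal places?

Profile (r,z), 4 vertices: (2,34.5) (4.5,20) (12,0) (8,38.5)
edge 0: (2,34.5)→(4.5,20)  cross = 2·20 − 4.5·34.5 = -115.2500; (r_i+r_j)·cross = 6.5·-115.2500 = -749.1250
edge 1: (4.5,20)→(12,0)  cross = 4.5·0 − 12·20 = -240.0000; (r_i+r_j)·cross = 16.5·-240.0000 = -3960.0000
edge 2: (12,0)→(8,38.5)  cross = 12·38.5 − 8·0 = 462.0000; (r_i+r_j)·cross = 20·462.0000 = 9240.0000
edge 3: (8,38.5)→(2,34.5)  cross = 8·34.5 − 2·38.5 = 199.0000; (r_i+r_j)·cross = 10·199.0000 = 1990.0000
Σcross = 305.7500 → A = |Σcross|/2 = 152.8750 mm²
Σ(r_i+r_j)·cross = 6520.8750 → first moment M = |Σ|/6 = 1086.8125
R_c = M/A = 1086.8125/152.8750 = 7.1092 mm
θ = 332° = 5.794493 rad
V = θ·R_c·A = 5.794493·7.1092·152.8750 = 6297.528 mm³

Volume = 6297.528 mm³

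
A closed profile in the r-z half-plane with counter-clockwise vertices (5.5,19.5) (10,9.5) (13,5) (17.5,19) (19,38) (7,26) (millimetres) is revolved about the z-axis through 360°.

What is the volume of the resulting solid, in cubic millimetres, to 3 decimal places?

Profile (r,z), 6 vertices: (5.5,19.5) (10,9.5) (13,5) (17.5,19) (19,38) (7,26)
edge 0: (5.5,19.5)→(10,9.5)  cross = 5.5·9.5 − 10·19.5 = -142.7500; (r_i+r_j)·cross = 15.5·-142.7500 = -2212.6250
edge 1: (10,9.5)→(13,5)  cross = 10·5 − 13·9.5 = -73.5000; (r_i+r_j)·cross = 23·-73.5000 = -1690.5000
edge 2: (13,5)→(17.5,19)  cross = 13·19 − 17.5·5 = 159.5000; (r_i+r_j)·cross = 30.5·159.5000 = 4864.7500
edge 3: (17.5,19)→(19,38)  cross = 17.5·38 − 19·19 = 304.0000; (r_i+r_j)·cross = 36.5·304.0000 = 11096.0000
edge 4: (19,38)→(7,26)  cross = 19·26 − 7·38 = 228.0000; (r_i+r_j)·cross = 26·228.0000 = 5928.0000
edge 5: (7,26)→(5.5,19.5)  cross = 7·19.5 − 5.5·26 = -6.5000; (r_i+r_j)·cross = 12.5·-6.5000 = -81.2500
Σcross = 468.7500 → A = |Σcross|/2 = 234.3750 mm²
Σ(r_i+r_j)·cross = 17904.3750 → first moment M = |Σ|/6 = 2984.0625
R_c = M/A = 2984.0625/234.3750 = 12.7320 mm
θ = 360° = 6.283185 rad
V = θ·R_c·A = 6.283185·12.7320·234.3750 = 18749.418 mm³

Volume = 18749.418 mm³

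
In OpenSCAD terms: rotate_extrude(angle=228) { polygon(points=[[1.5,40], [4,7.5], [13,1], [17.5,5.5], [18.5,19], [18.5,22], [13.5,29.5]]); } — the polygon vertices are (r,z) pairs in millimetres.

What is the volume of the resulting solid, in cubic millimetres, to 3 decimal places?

Volume = 16578.058 mm³

Profile (r,z), 7 vertices: (1.5,40) (4,7.5) (13,1) (17.5,5.5) (18.5,19) (18.5,22) (13.5,29.5)
edge 0: (1.5,40)→(4,7.5)  cross = 1.5·7.5 − 4·40 = -148.7500; (r_i+r_j)·cross = 5.5·-148.7500 = -818.1250
edge 1: (4,7.5)→(13,1)  cross = 4·1 − 13·7.5 = -93.5000; (r_i+r_j)·cross = 17·-93.5000 = -1589.5000
edge 2: (13,1)→(17.5,5.5)  cross = 13·5.5 − 17.5·1 = 54.0000; (r_i+r_j)·cross = 30.5·54.0000 = 1647.0000
edge 3: (17.5,5.5)→(18.5,19)  cross = 17.5·19 − 18.5·5.5 = 230.7500; (r_i+r_j)·cross = 36·230.7500 = 8307.0000
edge 4: (18.5,19)→(18.5,22)  cross = 18.5·22 − 18.5·19 = 55.5000; (r_i+r_j)·cross = 37·55.5000 = 2053.5000
edge 5: (18.5,22)→(13.5,29.5)  cross = 18.5·29.5 − 13.5·22 = 248.7500; (r_i+r_j)·cross = 32·248.7500 = 7960.0000
edge 6: (13.5,29.5)→(1.5,40)  cross = 13.5·40 − 1.5·29.5 = 495.7500; (r_i+r_j)·cross = 15·495.7500 = 7436.2500
Σcross = 842.5000 → A = |Σcross|/2 = 421.2500 mm²
Σ(r_i+r_j)·cross = 24996.1250 → first moment M = |Σ|/6 = 4166.0208
R_c = M/A = 4166.0208/421.2500 = 9.8897 mm
θ = 228° = 3.979351 rad
V = θ·R_c·A = 3.979351·9.8897·421.2500 = 16578.058 mm³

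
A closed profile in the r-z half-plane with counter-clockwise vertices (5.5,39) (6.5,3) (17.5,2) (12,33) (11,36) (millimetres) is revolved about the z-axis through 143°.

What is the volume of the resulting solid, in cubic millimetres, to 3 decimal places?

Volume = 7460.320 mm³

Profile (r,z), 5 vertices: (5.5,39) (6.5,3) (17.5,2) (12,33) (11,36)
edge 0: (5.5,39)→(6.5,3)  cross = 5.5·3 − 6.5·39 = -237.0000; (r_i+r_j)·cross = 12·-237.0000 = -2844.0000
edge 1: (6.5,3)→(17.5,2)  cross = 6.5·2 − 17.5·3 = -39.5000; (r_i+r_j)·cross = 24·-39.5000 = -948.0000
edge 2: (17.5,2)→(12,33)  cross = 17.5·33 − 12·2 = 553.5000; (r_i+r_j)·cross = 29.5·553.5000 = 16328.2500
edge 3: (12,33)→(11,36)  cross = 12·36 − 11·33 = 69.0000; (r_i+r_j)·cross = 23·69.0000 = 1587.0000
edge 4: (11,36)→(5.5,39)  cross = 11·39 − 5.5·36 = 231.0000; (r_i+r_j)·cross = 16.5·231.0000 = 3811.5000
Σcross = 577.0000 → A = |Σcross|/2 = 288.5000 mm²
Σ(r_i+r_j)·cross = 17934.7500 → first moment M = |Σ|/6 = 2989.1250
R_c = M/A = 2989.1250/288.5000 = 10.3609 mm
θ = 143° = 2.495821 rad
V = θ·R_c·A = 2.495821·10.3609·288.5000 = 7460.320 mm³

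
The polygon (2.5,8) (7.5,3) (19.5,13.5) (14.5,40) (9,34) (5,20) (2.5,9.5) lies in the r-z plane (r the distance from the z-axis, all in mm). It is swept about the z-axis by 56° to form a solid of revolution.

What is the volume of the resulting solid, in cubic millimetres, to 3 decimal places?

Profile (r,z), 7 vertices: (2.5,8) (7.5,3) (19.5,13.5) (14.5,40) (9,34) (5,20) (2.5,9.5)
edge 0: (2.5,8)→(7.5,3)  cross = 2.5·3 − 7.5·8 = -52.5000; (r_i+r_j)·cross = 10·-52.5000 = -525.0000
edge 1: (7.5,3)→(19.5,13.5)  cross = 7.5·13.5 − 19.5·3 = 42.7500; (r_i+r_j)·cross = 27·42.7500 = 1154.2500
edge 2: (19.5,13.5)→(14.5,40)  cross = 19.5·40 − 14.5·13.5 = 584.2500; (r_i+r_j)·cross = 34·584.2500 = 19864.5000
edge 3: (14.5,40)→(9,34)  cross = 14.5·34 − 9·40 = 133.0000; (r_i+r_j)·cross = 23.5·133.0000 = 3125.5000
edge 4: (9,34)→(5,20)  cross = 9·20 − 5·34 = 10.0000; (r_i+r_j)·cross = 14·10.0000 = 140.0000
edge 5: (5,20)→(2.5,9.5)  cross = 5·9.5 − 2.5·20 = -2.5000; (r_i+r_j)·cross = 7.5·-2.5000 = -18.7500
edge 6: (2.5,9.5)→(2.5,8)  cross = 2.5·8 − 2.5·9.5 = -3.7500; (r_i+r_j)·cross = 5·-3.7500 = -18.7500
Σcross = 711.2500 → A = |Σcross|/2 = 355.6250 mm²
Σ(r_i+r_j)·cross = 23721.7500 → first moment M = |Σ|/6 = 3953.6250
R_c = M/A = 3953.6250/355.6250 = 11.1174 mm
θ = 56° = 0.977384 rad
V = θ·R_c·A = 0.977384·11.1174·355.6250 = 3864.211 mm³

Volume = 3864.211 mm³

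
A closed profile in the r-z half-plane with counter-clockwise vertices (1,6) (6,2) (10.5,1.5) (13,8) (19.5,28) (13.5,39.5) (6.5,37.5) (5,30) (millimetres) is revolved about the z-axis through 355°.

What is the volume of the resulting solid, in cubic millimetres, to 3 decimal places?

Volume = 26704.668 mm³

Profile (r,z), 8 vertices: (1,6) (6,2) (10.5,1.5) (13,8) (19.5,28) (13.5,39.5) (6.5,37.5) (5,30)
edge 0: (1,6)→(6,2)  cross = 1·2 − 6·6 = -34.0000; (r_i+r_j)·cross = 7·-34.0000 = -238.0000
edge 1: (6,2)→(10.5,1.5)  cross = 6·1.5 − 10.5·2 = -12.0000; (r_i+r_j)·cross = 16.5·-12.0000 = -198.0000
edge 2: (10.5,1.5)→(13,8)  cross = 10.5·8 − 13·1.5 = 64.5000; (r_i+r_j)·cross = 23.5·64.5000 = 1515.7500
edge 3: (13,8)→(19.5,28)  cross = 13·28 − 19.5·8 = 208.0000; (r_i+r_j)·cross = 32.5·208.0000 = 6760.0000
edge 4: (19.5,28)→(13.5,39.5)  cross = 19.5·39.5 − 13.5·28 = 392.2500; (r_i+r_j)·cross = 33·392.2500 = 12944.2500
edge 5: (13.5,39.5)→(6.5,37.5)  cross = 13.5·37.5 − 6.5·39.5 = 249.5000; (r_i+r_j)·cross = 20·249.5000 = 4990.0000
edge 6: (6.5,37.5)→(5,30)  cross = 6.5·30 − 5·37.5 = 7.5000; (r_i+r_j)·cross = 11.5·7.5000 = 86.2500
edge 7: (5,30)→(1,6)  cross = 5·6 − 1·30 = 0.0000; (r_i+r_j)·cross = 6·0.0000 = 0.0000
Σcross = 875.7500 → A = |Σcross|/2 = 437.8750 mm²
Σ(r_i+r_j)·cross = 25860.2500 → first moment M = |Σ|/6 = 4310.0417
R_c = M/A = 4310.0417/437.8750 = 9.8431 mm
θ = 355° = 6.195919 rad
V = θ·R_c·A = 6.195919·9.8431·437.8750 = 26704.668 mm³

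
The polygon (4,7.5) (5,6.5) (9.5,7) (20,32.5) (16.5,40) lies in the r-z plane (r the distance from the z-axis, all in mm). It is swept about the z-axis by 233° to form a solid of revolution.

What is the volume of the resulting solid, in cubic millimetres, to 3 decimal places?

Volume = 9062.117 mm³

Profile (r,z), 5 vertices: (4,7.5) (5,6.5) (9.5,7) (20,32.5) (16.5,40)
edge 0: (4,7.5)→(5,6.5)  cross = 4·6.5 − 5·7.5 = -11.5000; (r_i+r_j)·cross = 9·-11.5000 = -103.5000
edge 1: (5,6.5)→(9.5,7)  cross = 5·7 − 9.5·6.5 = -26.7500; (r_i+r_j)·cross = 14.5·-26.7500 = -387.8750
edge 2: (9.5,7)→(20,32.5)  cross = 9.5·32.5 − 20·7 = 168.7500; (r_i+r_j)·cross = 29.5·168.7500 = 4978.1250
edge 3: (20,32.5)→(16.5,40)  cross = 20·40 − 16.5·32.5 = 263.7500; (r_i+r_j)·cross = 36.5·263.7500 = 9626.8750
edge 4: (16.5,40)→(4,7.5)  cross = 16.5·7.5 − 4·40 = -36.2500; (r_i+r_j)·cross = 20.5·-36.2500 = -743.1250
Σcross = 358.0000 → A = |Σcross|/2 = 179.0000 mm²
Σ(r_i+r_j)·cross = 13370.5000 → first moment M = |Σ|/6 = 2228.4167
R_c = M/A = 2228.4167/179.0000 = 12.4493 mm
θ = 233° = 4.066617 rad
V = θ·R_c·A = 4.066617·12.4493·179.0000 = 9062.117 mm³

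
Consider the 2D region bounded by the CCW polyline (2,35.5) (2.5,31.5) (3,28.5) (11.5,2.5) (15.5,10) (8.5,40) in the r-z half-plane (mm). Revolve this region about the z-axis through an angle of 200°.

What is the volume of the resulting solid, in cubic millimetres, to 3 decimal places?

Volume = 7178.976 mm³

Profile (r,z), 6 vertices: (2,35.5) (2.5,31.5) (3,28.5) (11.5,2.5) (15.5,10) (8.5,40)
edge 0: (2,35.5)→(2.5,31.5)  cross = 2·31.5 − 2.5·35.5 = -25.7500; (r_i+r_j)·cross = 4.5·-25.7500 = -115.8750
edge 1: (2.5,31.5)→(3,28.5)  cross = 2.5·28.5 − 3·31.5 = -23.2500; (r_i+r_j)·cross = 5.5·-23.2500 = -127.8750
edge 2: (3,28.5)→(11.5,2.5)  cross = 3·2.5 − 11.5·28.5 = -320.2500; (r_i+r_j)·cross = 14.5·-320.2500 = -4643.6250
edge 3: (11.5,2.5)→(15.5,10)  cross = 11.5·10 − 15.5·2.5 = 76.2500; (r_i+r_j)·cross = 27·76.2500 = 2058.7500
edge 4: (15.5,10)→(8.5,40)  cross = 15.5·40 − 8.5·10 = 535.0000; (r_i+r_j)·cross = 24·535.0000 = 12840.0000
edge 5: (8.5,40)→(2,35.5)  cross = 8.5·35.5 − 2·40 = 221.7500; (r_i+r_j)·cross = 10.5·221.7500 = 2328.3750
Σcross = 463.7500 → A = |Σcross|/2 = 231.8750 mm²
Σ(r_i+r_j)·cross = 12339.7500 → first moment M = |Σ|/6 = 2056.6250
R_c = M/A = 2056.6250/231.8750 = 8.8695 mm
θ = 200° = 3.490659 rad
V = θ·R_c·A = 3.490659·8.8695·231.8750 = 7178.976 mm³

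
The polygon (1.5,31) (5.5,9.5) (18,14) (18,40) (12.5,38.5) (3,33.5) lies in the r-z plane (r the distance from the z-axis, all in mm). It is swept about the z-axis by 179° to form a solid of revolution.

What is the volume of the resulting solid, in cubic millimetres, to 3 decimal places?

Volume = 12665.521 mm³

Profile (r,z), 6 vertices: (1.5,31) (5.5,9.5) (18,14) (18,40) (12.5,38.5) (3,33.5)
edge 0: (1.5,31)→(5.5,9.5)  cross = 1.5·9.5 − 5.5·31 = -156.2500; (r_i+r_j)·cross = 7·-156.2500 = -1093.7500
edge 1: (5.5,9.5)→(18,14)  cross = 5.5·14 − 18·9.5 = -94.0000; (r_i+r_j)·cross = 23.5·-94.0000 = -2209.0000
edge 2: (18,14)→(18,40)  cross = 18·40 − 18·14 = 468.0000; (r_i+r_j)·cross = 36·468.0000 = 16848.0000
edge 3: (18,40)→(12.5,38.5)  cross = 18·38.5 − 12.5·40 = 193.0000; (r_i+r_j)·cross = 30.5·193.0000 = 5886.5000
edge 4: (12.5,38.5)→(3,33.5)  cross = 12.5·33.5 − 3·38.5 = 303.2500; (r_i+r_j)·cross = 15.5·303.2500 = 4700.3750
edge 5: (3,33.5)→(1.5,31)  cross = 3·31 − 1.5·33.5 = 42.7500; (r_i+r_j)·cross = 4.5·42.7500 = 192.3750
Σcross = 756.7500 → A = |Σcross|/2 = 378.3750 mm²
Σ(r_i+r_j)·cross = 24324.5000 → first moment M = |Σ|/6 = 4054.0833
R_c = M/A = 4054.0833/378.3750 = 10.7145 mm
θ = 179° = 3.124139 rad
V = θ·R_c·A = 3.124139·10.7145·378.3750 = 12665.521 mm³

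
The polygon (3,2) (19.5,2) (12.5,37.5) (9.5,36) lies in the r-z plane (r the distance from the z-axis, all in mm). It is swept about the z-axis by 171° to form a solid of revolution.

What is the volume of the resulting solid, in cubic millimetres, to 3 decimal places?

Volume = 11344.880 mm³

Profile (r,z), 4 vertices: (3,2) (19.5,2) (12.5,37.5) (9.5,36)
edge 0: (3,2)→(19.5,2)  cross = 3·2 − 19.5·2 = -33.0000; (r_i+r_j)·cross = 22.5·-33.0000 = -742.5000
edge 1: (19.5,2)→(12.5,37.5)  cross = 19.5·37.5 − 12.5·2 = 706.2500; (r_i+r_j)·cross = 32·706.2500 = 22600.0000
edge 2: (12.5,37.5)→(9.5,36)  cross = 12.5·36 − 9.5·37.5 = 93.7500; (r_i+r_j)·cross = 22·93.7500 = 2062.5000
edge 3: (9.5,36)→(3,2)  cross = 9.5·2 − 3·36 = -89.0000; (r_i+r_j)·cross = 12.5·-89.0000 = -1112.5000
Σcross = 678.0000 → A = |Σcross|/2 = 339.0000 mm²
Σ(r_i+r_j)·cross = 22807.5000 → first moment M = |Σ|/6 = 3801.2500
R_c = M/A = 3801.2500/339.0000 = 11.2131 mm
θ = 171° = 2.984513 rad
V = θ·R_c·A = 2.984513·11.2131·339.0000 = 11344.880 mm³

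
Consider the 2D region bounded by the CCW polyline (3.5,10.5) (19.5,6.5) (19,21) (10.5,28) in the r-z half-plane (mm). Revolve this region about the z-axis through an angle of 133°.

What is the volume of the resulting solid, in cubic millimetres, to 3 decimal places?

Volume = 6261.964 mm³

Profile (r,z), 4 vertices: (3.5,10.5) (19.5,6.5) (19,21) (10.5,28)
edge 0: (3.5,10.5)→(19.5,6.5)  cross = 3.5·6.5 − 19.5·10.5 = -182.0000; (r_i+r_j)·cross = 23·-182.0000 = -4186.0000
edge 1: (19.5,6.5)→(19,21)  cross = 19.5·21 − 19·6.5 = 286.0000; (r_i+r_j)·cross = 38.5·286.0000 = 11011.0000
edge 2: (19,21)→(10.5,28)  cross = 19·28 − 10.5·21 = 311.5000; (r_i+r_j)·cross = 29.5·311.5000 = 9189.2500
edge 3: (10.5,28)→(3.5,10.5)  cross = 10.5·10.5 − 3.5·28 = 12.2500; (r_i+r_j)·cross = 14·12.2500 = 171.5000
Σcross = 427.7500 → A = |Σcross|/2 = 213.8750 mm²
Σ(r_i+r_j)·cross = 16185.7500 → first moment M = |Σ|/6 = 2697.6250
R_c = M/A = 2697.6250/213.8750 = 12.6131 mm
θ = 133° = 2.321288 rad
V = θ·R_c·A = 2.321288·12.6131·213.8750 = 6261.964 mm³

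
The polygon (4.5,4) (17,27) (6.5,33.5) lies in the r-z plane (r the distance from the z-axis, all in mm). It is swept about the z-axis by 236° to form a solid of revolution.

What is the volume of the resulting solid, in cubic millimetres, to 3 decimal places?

Profile (r,z), 3 vertices: (4.5,4) (17,27) (6.5,33.5)
edge 0: (4.5,4)→(17,27)  cross = 4.5·27 − 17·4 = 53.5000; (r_i+r_j)·cross = 21.5·53.5000 = 1150.2500
edge 1: (17,27)→(6.5,33.5)  cross = 17·33.5 − 6.5·27 = 394.0000; (r_i+r_j)·cross = 23.5·394.0000 = 9259.0000
edge 2: (6.5,33.5)→(4.5,4)  cross = 6.5·4 − 4.5·33.5 = -124.7500; (r_i+r_j)·cross = 11·-124.7500 = -1372.2500
Σcross = 322.7500 → A = |Σcross|/2 = 161.3750 mm²
Σ(r_i+r_j)·cross = 9037.0000 → first moment M = |Σ|/6 = 1506.1667
R_c = M/A = 1506.1667/161.3750 = 9.3333 mm
θ = 236° = 4.118977 rad
V = θ·R_c·A = 4.118977·9.3333·161.3750 = 6203.866 mm³

Volume = 6203.866 mm³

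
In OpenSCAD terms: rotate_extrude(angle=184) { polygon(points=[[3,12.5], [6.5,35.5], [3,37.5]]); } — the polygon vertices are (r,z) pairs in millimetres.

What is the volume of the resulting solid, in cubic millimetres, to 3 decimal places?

Profile (r,z), 3 vertices: (3,12.5) (6.5,35.5) (3,37.5)
edge 0: (3,12.5)→(6.5,35.5)  cross = 3·35.5 − 6.5·12.5 = 25.2500; (r_i+r_j)·cross = 9.5·25.2500 = 239.8750
edge 1: (6.5,35.5)→(3,37.5)  cross = 6.5·37.5 − 3·35.5 = 137.2500; (r_i+r_j)·cross = 9.5·137.2500 = 1303.8750
edge 2: (3,37.5)→(3,12.5)  cross = 3·12.5 − 3·37.5 = -75.0000; (r_i+r_j)·cross = 6·-75.0000 = -450.0000
Σcross = 87.5000 → A = |Σcross|/2 = 43.7500 mm²
Σ(r_i+r_j)·cross = 1093.7500 → first moment M = |Σ|/6 = 182.2917
R_c = M/A = 182.2917/43.7500 = 4.1667 mm
θ = 184° = 3.211406 rad
V = θ·R_c·A = 3.211406·4.1667·43.7500 = 585.413 mm³

Volume = 585.413 mm³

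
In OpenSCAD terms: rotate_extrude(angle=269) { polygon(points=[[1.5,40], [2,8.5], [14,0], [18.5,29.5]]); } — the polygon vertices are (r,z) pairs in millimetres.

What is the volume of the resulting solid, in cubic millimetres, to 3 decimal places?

Profile (r,z), 4 vertices: (1.5,40) (2,8.5) (14,0) (18.5,29.5)
edge 0: (1.5,40)→(2,8.5)  cross = 1.5·8.5 − 2·40 = -67.2500; (r_i+r_j)·cross = 3.5·-67.2500 = -235.3750
edge 1: (2,8.5)→(14,0)  cross = 2·0 − 14·8.5 = -119.0000; (r_i+r_j)·cross = 16·-119.0000 = -1904.0000
edge 2: (14,0)→(18.5,29.5)  cross = 14·29.5 − 18.5·0 = 413.0000; (r_i+r_j)·cross = 32.5·413.0000 = 13422.5000
edge 3: (18.5,29.5)→(1.5,40)  cross = 18.5·40 − 1.5·29.5 = 695.7500; (r_i+r_j)·cross = 20·695.7500 = 13915.0000
Σcross = 922.5000 → A = |Σcross|/2 = 461.2500 mm²
Σ(r_i+r_j)·cross = 25198.1250 → first moment M = |Σ|/6 = 4199.6875
R_c = M/A = 4199.6875/461.2500 = 9.1050 mm
θ = 269° = 4.694936 rad
V = θ·R_c·A = 4.694936·9.1050·461.2500 = 19717.263 mm³

Volume = 19717.263 mm³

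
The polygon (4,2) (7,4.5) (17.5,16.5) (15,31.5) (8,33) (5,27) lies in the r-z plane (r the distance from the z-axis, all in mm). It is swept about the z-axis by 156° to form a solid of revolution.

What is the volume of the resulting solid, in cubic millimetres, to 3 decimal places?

Profile (r,z), 6 vertices: (4,2) (7,4.5) (17.5,16.5) (15,31.5) (8,33) (5,27)
edge 0: (4,2)→(7,4.5)  cross = 4·4.5 − 7·2 = 4.0000; (r_i+r_j)·cross = 11·4.0000 = 44.0000
edge 1: (7,4.5)→(17.5,16.5)  cross = 7·16.5 − 17.5·4.5 = 36.7500; (r_i+r_j)·cross = 24.5·36.7500 = 900.3750
edge 2: (17.5,16.5)→(15,31.5)  cross = 17.5·31.5 − 15·16.5 = 303.7500; (r_i+r_j)·cross = 32.5·303.7500 = 9871.8750
edge 3: (15,31.5)→(8,33)  cross = 15·33 − 8·31.5 = 243.0000; (r_i+r_j)·cross = 23·243.0000 = 5589.0000
edge 4: (8,33)→(5,27)  cross = 8·27 − 5·33 = 51.0000; (r_i+r_j)·cross = 13·51.0000 = 663.0000
edge 5: (5,27)→(4,2)  cross = 5·2 − 4·27 = -98.0000; (r_i+r_j)·cross = 9·-98.0000 = -882.0000
Σcross = 540.5000 → A = |Σcross|/2 = 270.2500 mm²
Σ(r_i+r_j)·cross = 16186.2500 → first moment M = |Σ|/6 = 2697.7083
R_c = M/A = 2697.7083/270.2500 = 9.9823 mm
θ = 156° = 2.722714 rad
V = θ·R_c·A = 2.722714·9.9823·270.2500 = 7345.087 mm³

Volume = 7345.087 mm³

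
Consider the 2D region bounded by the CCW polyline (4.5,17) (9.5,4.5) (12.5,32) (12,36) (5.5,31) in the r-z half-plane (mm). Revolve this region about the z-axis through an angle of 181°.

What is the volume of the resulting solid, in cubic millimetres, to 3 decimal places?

Profile (r,z), 5 vertices: (4.5,17) (9.5,4.5) (12.5,32) (12,36) (5.5,31)
edge 0: (4.5,17)→(9.5,4.5)  cross = 4.5·4.5 − 9.5·17 = -141.2500; (r_i+r_j)·cross = 14·-141.2500 = -1977.5000
edge 1: (9.5,4.5)→(12.5,32)  cross = 9.5·32 − 12.5·4.5 = 247.7500; (r_i+r_j)·cross = 22·247.7500 = 5450.5000
edge 2: (12.5,32)→(12,36)  cross = 12.5·36 − 12·32 = 66.0000; (r_i+r_j)·cross = 24.5·66.0000 = 1617.0000
edge 3: (12,36)→(5.5,31)  cross = 12·31 − 5.5·36 = 174.0000; (r_i+r_j)·cross = 17.5·174.0000 = 3045.0000
edge 4: (5.5,31)→(4.5,17)  cross = 5.5·17 − 4.5·31 = -46.0000; (r_i+r_j)·cross = 10·-46.0000 = -460.0000
Σcross = 300.5000 → A = |Σcross|/2 = 150.2500 mm²
Σ(r_i+r_j)·cross = 7675.0000 → first moment M = |Σ|/6 = 1279.1667
R_c = M/A = 1279.1667/150.2500 = 8.5136 mm
θ = 181° = 3.159046 rad
V = θ·R_c·A = 3.159046·8.5136·150.2500 = 4040.946 mm³

Volume = 4040.946 mm³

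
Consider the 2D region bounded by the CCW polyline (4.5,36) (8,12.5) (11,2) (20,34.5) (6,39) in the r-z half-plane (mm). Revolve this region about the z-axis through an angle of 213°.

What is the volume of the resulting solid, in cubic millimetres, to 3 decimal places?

Volume = 12789.848 mm³

Profile (r,z), 5 vertices: (4.5,36) (8,12.5) (11,2) (20,34.5) (6,39)
edge 0: (4.5,36)→(8,12.5)  cross = 4.5·12.5 − 8·36 = -231.7500; (r_i+r_j)·cross = 12.5·-231.7500 = -2896.8750
edge 1: (8,12.5)→(11,2)  cross = 8·2 − 11·12.5 = -121.5000; (r_i+r_j)·cross = 19·-121.5000 = -2308.5000
edge 2: (11,2)→(20,34.5)  cross = 11·34.5 − 20·2 = 339.5000; (r_i+r_j)·cross = 31·339.5000 = 10524.5000
edge 3: (20,34.5)→(6,39)  cross = 20·39 − 6·34.5 = 573.0000; (r_i+r_j)·cross = 26·573.0000 = 14898.0000
edge 4: (6,39)→(4.5,36)  cross = 6·36 − 4.5·39 = 40.5000; (r_i+r_j)·cross = 10.5·40.5000 = 425.2500
Σcross = 599.7500 → A = |Σcross|/2 = 299.8750 mm²
Σ(r_i+r_j)·cross = 20642.3750 → first moment M = |Σ|/6 = 3440.3958
R_c = M/A = 3440.3958/299.8750 = 11.4728 mm
θ = 213° = 3.717551 rad
V = θ·R_c·A = 3.717551·11.4728·299.8750 = 12789.848 mm³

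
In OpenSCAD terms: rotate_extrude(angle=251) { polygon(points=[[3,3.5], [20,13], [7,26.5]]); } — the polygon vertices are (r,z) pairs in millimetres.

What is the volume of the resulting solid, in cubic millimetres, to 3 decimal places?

Volume = 7732.070 mm³

Profile (r,z), 3 vertices: (3,3.5) (20,13) (7,26.5)
edge 0: (3,3.5)→(20,13)  cross = 3·13 − 20·3.5 = -31.0000; (r_i+r_j)·cross = 23·-31.0000 = -713.0000
edge 1: (20,13)→(7,26.5)  cross = 20·26.5 − 7·13 = 439.0000; (r_i+r_j)·cross = 27·439.0000 = 11853.0000
edge 2: (7,26.5)→(3,3.5)  cross = 7·3.5 − 3·26.5 = -55.0000; (r_i+r_j)·cross = 10·-55.0000 = -550.0000
Σcross = 353.0000 → A = |Σcross|/2 = 176.5000 mm²
Σ(r_i+r_j)·cross = 10590.0000 → first moment M = |Σ|/6 = 1765.0000
R_c = M/A = 1765.0000/176.5000 = 10.0000 mm
θ = 251° = 4.380776 rad
V = θ·R_c·A = 4.380776·10.0000·176.5000 = 7732.070 mm³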